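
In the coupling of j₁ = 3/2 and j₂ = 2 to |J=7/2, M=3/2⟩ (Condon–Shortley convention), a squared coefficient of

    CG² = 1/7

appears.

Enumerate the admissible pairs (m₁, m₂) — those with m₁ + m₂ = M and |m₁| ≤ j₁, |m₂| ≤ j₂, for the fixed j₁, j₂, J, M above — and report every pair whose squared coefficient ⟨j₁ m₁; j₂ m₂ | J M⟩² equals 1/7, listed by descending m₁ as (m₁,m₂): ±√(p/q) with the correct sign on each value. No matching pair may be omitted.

(-1/2,2): +√(1/7)

Admissible pairs with m₁+m₂ = M = 3/2: (-1/2,2), (1/2,1), (3/2,0)
  (m₁,m₂)=(3/2,0): CG² = 2/7, CG = +√(2/7)
  (m₁,m₂)=(1/2,1): CG² = 4/7, CG = +√(4/7)
  (m₁,m₂)=(-1/2,2): CG² = 1/7, CG = +√(1/7)   ← matches the target
Pairs with CG² = 1/7: (-1/2,2): +√(1/7)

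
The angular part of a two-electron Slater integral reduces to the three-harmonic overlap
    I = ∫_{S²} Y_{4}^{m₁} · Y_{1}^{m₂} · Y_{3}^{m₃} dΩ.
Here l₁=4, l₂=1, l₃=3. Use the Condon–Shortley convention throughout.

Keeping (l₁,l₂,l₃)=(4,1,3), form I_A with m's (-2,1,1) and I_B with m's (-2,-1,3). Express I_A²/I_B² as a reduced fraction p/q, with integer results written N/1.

l's match ⇒ only the (l;m) 3-j factors differ between A and B.
A: triangle coeff Δ(4,1,3) = 1/252; Σ_t [2,2]: t=2:+1/96 = 1/96; (3j)²=5/84 [(4 1 3; -2 1 1)], sign=+1
B: triangle coeff Δ(4,1,3) = 1/252; Σ_t [0,0]: t=0:+1/1440 = 1/1440; (3j)²=1/252 [(4 1 3; -2 -1 3)], sign=+1
I_A²/I_B² = (5/84)/(1/252) = 15/1

15/1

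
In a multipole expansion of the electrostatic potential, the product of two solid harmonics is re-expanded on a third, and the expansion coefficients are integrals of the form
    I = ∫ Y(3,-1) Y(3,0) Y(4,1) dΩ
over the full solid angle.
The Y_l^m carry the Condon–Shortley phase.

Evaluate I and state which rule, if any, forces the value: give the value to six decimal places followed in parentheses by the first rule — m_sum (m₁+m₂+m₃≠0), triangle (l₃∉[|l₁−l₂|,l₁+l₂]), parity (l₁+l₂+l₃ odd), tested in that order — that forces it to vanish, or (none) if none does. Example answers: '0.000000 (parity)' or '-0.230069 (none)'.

Checks pass: Σm=0; 10 even; l₃=4∈[0,6].
(2·3+1)(2·3+1)(2·4+1) = 441
Δ: 2! 4! 4! / 11! → 1/34650
sum: t=0:+1/72 t=1:−1/16 t=2:+1/72 = -5/144
3j²(3 3 4; 0 0 0) = Δ·Π!·Σ² = 2/77  (sign -1)
sum: t=0:+1/288 t=1:−1/24 t=2:+1/48 = -5/288
3j²(3 3 4; -1 0 1) = Δ·Π!·Σ² = 5/462  (sign +1)
combine: 4πI² = 441·2/77·5/462 = 15/121
take √, sign -1: I = -0.09932258
No selection rule forces the value: the integral is nonzero (none).

-0.099323 (none)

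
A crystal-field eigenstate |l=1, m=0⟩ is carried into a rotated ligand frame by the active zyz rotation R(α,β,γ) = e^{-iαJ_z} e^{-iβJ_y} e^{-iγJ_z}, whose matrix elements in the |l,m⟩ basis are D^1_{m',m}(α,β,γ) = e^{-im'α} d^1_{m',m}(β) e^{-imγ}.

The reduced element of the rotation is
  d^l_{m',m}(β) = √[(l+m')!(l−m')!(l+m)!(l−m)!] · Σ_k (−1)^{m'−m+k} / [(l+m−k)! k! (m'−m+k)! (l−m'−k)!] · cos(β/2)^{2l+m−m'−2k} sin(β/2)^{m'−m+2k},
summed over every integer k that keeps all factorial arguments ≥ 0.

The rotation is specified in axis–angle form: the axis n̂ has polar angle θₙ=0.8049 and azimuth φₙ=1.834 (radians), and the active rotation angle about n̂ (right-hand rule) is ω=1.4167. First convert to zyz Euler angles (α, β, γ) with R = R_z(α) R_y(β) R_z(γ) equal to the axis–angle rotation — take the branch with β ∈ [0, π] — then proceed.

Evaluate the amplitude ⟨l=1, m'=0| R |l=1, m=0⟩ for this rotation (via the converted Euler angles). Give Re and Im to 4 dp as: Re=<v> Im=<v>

Axis–angle → zyz. n̂ = (sinθₙcosφₙ, sinθₙsinφₙ, cosθₙ) = (-0.187524, +0.695939, +0.693183), ω = 1.4167.
R = I cosω + sinω [n̂]ₓ + (1−cosω) n̂n̂ᵀ gives
  R = [+0.183255, -0.795444, +0.577656; +0.574495, +0.563480, +0.593671; -0.797730, +0.223067, +0.560239]
β = atan2(√(R₁₃²+R₂₃²), R₃₃) = 0.976122; α = atan2(R₂₃, R₁₃) mod 2π = 0.799070; γ = atan2(R₃₂, −R₃₁) mod 2π = 0.272663
Split into d^1_{0,0}(β=0.9761) × two z-phases.
c=cos(0.976122/2)=0.883244, s=sin(0.976122/2)=0.468914; N=√[1·1·1·1]=1.000000
The bounds max(0,m−m')=0 and min(l+m,l−m')=1 give 2 terms
  k=0: (−1)^0·1.0000/(1)·0.8832^2·0.4689^0 = +0.780120
  k=1: (−1)^1·1.0000/(1)·0.8832^0·0.4689^2 = -0.219880
d^1_{0,0}(0.9761) = +0.780120 -0.219880 = +0.560239
Phases: e^{-i·(0)·0.7991}=+1.000000+0.000000i, e^{-i·(0)·0.2727}=+1.000000+0.000000i ⇒ D=+0.560239+0.000000i

Re=0.5602 Im=0.0000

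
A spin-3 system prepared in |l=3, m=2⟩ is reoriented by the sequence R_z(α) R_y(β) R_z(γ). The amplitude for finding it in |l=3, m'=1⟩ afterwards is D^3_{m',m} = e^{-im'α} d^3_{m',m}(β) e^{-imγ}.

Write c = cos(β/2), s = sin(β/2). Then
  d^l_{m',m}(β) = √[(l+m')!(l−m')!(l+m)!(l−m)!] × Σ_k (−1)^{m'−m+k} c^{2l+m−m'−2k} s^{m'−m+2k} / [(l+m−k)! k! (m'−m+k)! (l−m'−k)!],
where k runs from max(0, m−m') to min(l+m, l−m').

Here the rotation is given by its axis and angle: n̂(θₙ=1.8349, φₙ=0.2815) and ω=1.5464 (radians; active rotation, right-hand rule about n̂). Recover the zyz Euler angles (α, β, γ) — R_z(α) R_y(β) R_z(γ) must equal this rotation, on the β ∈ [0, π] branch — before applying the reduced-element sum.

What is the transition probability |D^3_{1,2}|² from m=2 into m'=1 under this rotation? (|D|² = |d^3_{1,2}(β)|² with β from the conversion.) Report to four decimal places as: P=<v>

Axis–angle → zyz. n̂ = (sinθₙcosφₙ, sinθₙsinφₙ, cosθₙ) = (+0.927331, +0.268165, -0.261044), ω = 1.5464.
R = I cosω + sinω [n̂]ₓ + (1−cosω) n̂n̂ᵀ gives
  R = [+0.863360, +0.503578, +0.031916; -0.018355, +0.094552, -0.995351; -0.504254, +0.858760, +0.090876]
β = atan2(√(R₁₃²+R₂₃²), R₃₃) = 1.479795; α = atan2(R₂₃, R₁₃) mod 2π = 4.744443; γ = atan2(R₃₂, −R₃₁) mod 2π = 1.039850
D^3_{1,2}(4.7444,1.4798,1.0399) = e^{-i·1·4.7444}·d^3_{1,2}(1.4798)·e^{-i·2·1.0399}. Compute d first:
c=cos(1.479795/2)=0.738538, s=sin(1.479795/2)=0.674212; N=√[24·2·120·1]=75.894664
k∈{1,2} keeps every argument non-negative
  k=1: (−1)^0·75.8947/(24)·0.7385^5·0.6742^1 = +0.468446
  k=2: (−1)^1·75.8947/(12)·0.7385^3·0.6742^3 = -0.780796
d^3_{1,2}(1.4798) = +0.468446 -0.780796 = -0.312350
|D^3_{1,2}|² = |d^3_{1,2}(β)|² = (-0.312350)² = 0.097563 (the z-rotation phases have unit modulus)

P=0.0976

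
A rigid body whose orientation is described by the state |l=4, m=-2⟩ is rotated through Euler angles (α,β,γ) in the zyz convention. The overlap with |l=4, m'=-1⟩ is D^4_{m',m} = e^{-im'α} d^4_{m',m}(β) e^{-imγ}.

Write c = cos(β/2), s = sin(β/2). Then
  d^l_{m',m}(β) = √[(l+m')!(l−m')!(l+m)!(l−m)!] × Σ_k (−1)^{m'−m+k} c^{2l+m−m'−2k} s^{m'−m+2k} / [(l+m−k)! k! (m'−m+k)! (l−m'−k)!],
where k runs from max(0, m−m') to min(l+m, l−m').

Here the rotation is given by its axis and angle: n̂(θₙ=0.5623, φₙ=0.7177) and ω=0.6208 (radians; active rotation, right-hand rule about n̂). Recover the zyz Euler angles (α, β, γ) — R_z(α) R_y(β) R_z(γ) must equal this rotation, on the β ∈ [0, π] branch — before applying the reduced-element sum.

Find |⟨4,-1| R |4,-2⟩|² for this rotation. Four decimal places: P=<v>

P=0.2968

Axis–angle → zyz. n̂ = (sinθₙcosφₙ, sinθₙsinφₙ, cosθₙ) = (+0.401620, +0.350617, +0.846031), ω = 0.6208.
R = I cosω + sinω [n̂]ₓ + (1−cosω) n̂n̂ᵀ gives
  R = [+0.843510, -0.465850, +0.267348; +0.518399, +0.836351, -0.178269; -0.140550, +0.288965, +0.946966]
β = atan2(√(R₁₃²+R₂₃²), R₃₃) = 0.327137; α = atan2(R₂₃, R₁₃) mod 2π = 5.695087; γ = atan2(R₃₂, −R₃₁) mod 2π = 1.118094
First d^4_{-1,-2}(β=0.3271), then the phase factors e^{-i(-1)α} and e^{-i(-2)γ}:
Half-angle: c=0.986652, s=0.162840. N=√(6·120·2·720)=1018.233765
The bounds max(0,m−m')=0 and min(l+m,l−m')=2 give 3 terms
  k=0: (−1)^1·1018.2338/(240)·0.9867^7·0.1628^1 = -0.628850
  k=1: (−1)^2·1018.2338/(48)·0.9867^5·0.1628^3 = +0.085647
  k=2: (−1)^3·1018.2338/(72)·0.9867^3·0.1628^5 = -0.001555
d^4_{-1,-2}(0.3271) = -0.628850 +0.085647 -0.001555 = -0.544758
|D^4_{-1,-2}|² = |d^4_{-1,-2}(β)|² = (-0.544758)² = 0.296762 (the z-rotation phases have unit modulus)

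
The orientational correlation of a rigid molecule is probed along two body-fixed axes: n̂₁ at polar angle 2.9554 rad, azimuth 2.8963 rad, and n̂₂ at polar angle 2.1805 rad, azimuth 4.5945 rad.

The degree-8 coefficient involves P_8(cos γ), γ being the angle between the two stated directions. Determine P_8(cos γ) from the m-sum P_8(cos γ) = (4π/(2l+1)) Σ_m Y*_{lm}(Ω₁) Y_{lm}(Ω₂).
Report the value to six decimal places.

Addition theorem: P_8(cos γ) = (4π/17) Σ_m Y*_{lm}(Ω₁) Y_{lm}(Ω₂), m = −8…8:
  [-8]  conj(Y_{8,-8})(Ω₁) = (-0.000000, -0.000001) ; Y_{8,-8}(Ω₂) = (0.061766, 0.085127) ; Δ = (0.000000, -0.000000)
  [-7]  conj(Y_{8,-7})(Ω₁) = (-0.000002, -0.000015) ; Y_{8,-7}(Ω₂) = (-0.215888, 0.199343) ; Δ = (0.000003, 0.000003)
  [-6]  conj(Y_{8,-6})(Ω₁) = (0.000020, -0.000203) ; Y_{8,-6}(Ω₂) = (-0.340376, -0.290989) ; Δ = (-0.000066, 0.000063)
  [-5]  conj(Y_{8,-5})(Ω₁) = (0.000674, -0.001878) ; Y_{8,-5}(Ω₂) = (0.183900, -0.274990) ; Δ = (-0.000393, -0.000531)
  [-4]  conj(Y_{8,-4})(Ω₁) = (0.008066, -0.012056) ; Y_{8,-4}(Ω₂) = (-0.073067, -0.037259) ; Δ = (-0.001039, 0.000580)
  [-3]  conj(Y_{8,-3})(Ω₁) = (0.057573, -0.052136) ; Y_{8,-3}(Ω₂) = (0.127155, -0.344417) ; Δ = (-0.010636, -0.026459)
  [-2]  conj(Y_{8,-2})(Ω₁) = (0.256406, -0.136957) ; Y_{8,-2}(Ω₂) = (0.108115, 0.025974) ; Δ = (0.031279, -0.008147)
  [-1]  conj(Y_{8,-1})(Ω₁) = (0.642522, -0.160845) ; Y_{8,-1}(Ω₂) = (0.037562, -0.317148) ; Δ = (-0.026877, -0.209816)
  [+0]  conj(Y_{8,0})(Ω₁) = (0.542134, -0.000000) ; Y_{8,0}(Ω₂) = (0.162214, 0.000000) ; Δ = (0.087942, 0.000000)
  [+1]  conj(Y_{8,1})(Ω₁) = (-0.642522, -0.160845) ; Y_{8,1}(Ω₂) = (-0.037562, -0.317148) ; Δ = (-0.026877, 0.209816)
  [+2]  conj(Y_{8,2})(Ω₁) = (0.256406, 0.136957) ; Y_{8,2}(Ω₂) = (0.108115, -0.025974) ; Δ = (0.031279, 0.008147)
  [+3]  conj(Y_{8,3})(Ω₁) = (-0.057573, -0.052136) ; Y_{8,3}(Ω₂) = (-0.127155, -0.344417) ; Δ = (-0.010636, 0.026459)
  [+4]  conj(Y_{8,4})(Ω₁) = (0.008066, 0.012056) ; Y_{8,4}(Ω₂) = (-0.073067, 0.037259) ; Δ = (-0.001039, -0.000580)
  [+5]  conj(Y_{8,5})(Ω₁) = (-0.000674, -0.001878) ; Y_{8,5}(Ω₂) = (-0.183900, -0.274990) ; Δ = (-0.000393, 0.000531)
  [+6]  conj(Y_{8,6})(Ω₁) = (0.000020, 0.000203) ; Y_{8,6}(Ω₂) = (-0.340376, 0.290989) ; Δ = (-0.000066, -0.000063)
  [+7]  conj(Y_{8,7})(Ω₁) = (0.000002, -0.000015) ; Y_{8,7}(Ω₂) = (0.215888, 0.199343) ; Δ = (0.000003, -0.000003)
  [+8]  conj(Y_{8,8})(Ω₁) = (-0.000000, 0.000001) ; Y_{8,8}(Ω₂) = (0.061766, -0.085127) ; Δ = (0.000000, 0.000000)
Accumulated sum (0.072486, 0.000000); after 4π/(2l+1) scaling, (0.053582, 0.000000) ⇒ P_8 = 0.053582

0.053582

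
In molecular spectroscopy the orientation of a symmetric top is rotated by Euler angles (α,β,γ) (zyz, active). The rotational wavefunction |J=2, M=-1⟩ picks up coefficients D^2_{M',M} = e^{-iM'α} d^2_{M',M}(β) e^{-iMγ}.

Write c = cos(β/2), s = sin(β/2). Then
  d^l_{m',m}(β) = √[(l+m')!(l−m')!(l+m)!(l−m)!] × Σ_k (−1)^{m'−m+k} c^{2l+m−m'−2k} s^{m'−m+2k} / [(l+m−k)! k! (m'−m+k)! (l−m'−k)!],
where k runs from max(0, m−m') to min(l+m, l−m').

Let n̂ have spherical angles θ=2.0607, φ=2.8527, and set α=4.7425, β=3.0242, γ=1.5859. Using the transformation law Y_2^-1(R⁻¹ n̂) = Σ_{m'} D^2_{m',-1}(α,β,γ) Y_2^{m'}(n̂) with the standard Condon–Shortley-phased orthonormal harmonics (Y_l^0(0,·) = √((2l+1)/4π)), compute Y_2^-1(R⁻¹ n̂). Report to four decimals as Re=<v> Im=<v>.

Re=-0.2831 Im=0.1066

Need the full column D^2_{m',-1} for m'=−2..2 at α=4.7425, β=3.0242, γ=1.5859.
cos(β/2)=0.058663, sin(β/2)=0.998278
d^2_{-2,-1}: single k=1 term ⇒ +0.000403;  D = +0.000030-0.000402i
d^2_{-1,-1}: k∈[0..1] ⇒ +0.000012 -0.010288 = -0.010277;  D = -0.010266-0.000464i
d^2_{0,-1}: k∈[0..1] ⇒ -0.000494 +0.142952 = +0.142459;  D = -0.002152+0.142443i
d^2_{1,-1}: k∈[0..1] ⇒ +0.010288 -0.993129 = -0.982841;  D = +0.982730-0.014749i
d^2_{2,-1}: single k=0 term ⇒ -0.116720;  D = +0.005264+0.116601i
Y_2^{m'}(θ=2.0607,φ=2.8527) and Σ D·Y over m':
  (+0.0000-0.0004i)·(+0.2519+0.1643i)  (-0.0103-0.0005i)·(+0.3075+0.0914i)  (-0.0022+0.1424i)·(-0.1059+0.0000i)  (+0.9827-0.0147i)·(-0.3075+0.0914i)  (+0.0053+0.1166i)·(+0.2519-0.1643i)
Y_2^-1(R⁻¹ n̂) = -0.283142+0.106587i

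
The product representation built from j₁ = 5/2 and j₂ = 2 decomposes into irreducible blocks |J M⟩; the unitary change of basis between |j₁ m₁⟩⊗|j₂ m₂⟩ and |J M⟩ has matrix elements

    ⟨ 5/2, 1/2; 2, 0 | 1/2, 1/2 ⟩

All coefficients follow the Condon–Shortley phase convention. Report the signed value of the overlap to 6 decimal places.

+√(1/5) = +0.447214

√[2·4!1!0!/6! · 3!2!2!2!1!0!] = √(16/5)
  +(−1)^2/∏(2,2,0,0,1,0)! = 1/4  (running 1/4)
⟨..|..⟩ = √(16/5)·(1/4) = +0.447214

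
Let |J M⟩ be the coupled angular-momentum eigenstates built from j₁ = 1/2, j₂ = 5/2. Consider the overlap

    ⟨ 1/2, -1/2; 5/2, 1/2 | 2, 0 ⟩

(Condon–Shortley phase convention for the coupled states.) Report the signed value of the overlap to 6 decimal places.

-0.707107

√[5·1!0!4!/6! · 0!1!3!2!2!2!] = √(8)
  +(−1)^1/∏(1,0,0,2,0,2)! = -1/4  (running -1/4)
⟨..|..⟩ = √(8)·(-1/4) = -0.707107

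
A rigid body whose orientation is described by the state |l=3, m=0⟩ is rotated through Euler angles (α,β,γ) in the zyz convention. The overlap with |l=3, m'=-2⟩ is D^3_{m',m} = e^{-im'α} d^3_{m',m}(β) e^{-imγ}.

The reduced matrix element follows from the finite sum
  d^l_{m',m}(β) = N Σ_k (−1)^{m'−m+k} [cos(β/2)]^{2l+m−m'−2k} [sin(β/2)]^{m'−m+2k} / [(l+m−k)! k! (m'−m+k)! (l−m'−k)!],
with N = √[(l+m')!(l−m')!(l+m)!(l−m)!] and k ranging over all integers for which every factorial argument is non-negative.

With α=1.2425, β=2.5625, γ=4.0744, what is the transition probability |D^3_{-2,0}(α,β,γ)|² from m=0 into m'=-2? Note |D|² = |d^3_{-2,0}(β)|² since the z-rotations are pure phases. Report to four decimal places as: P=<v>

Split into d^3_{-2,0}(β=2.5625) × two z-phases.
With c≡cos(β/2)=0.285517 and s≡sin(β/2)=0.958374, N=[1·120·6·6]^{1/2}=65.726707
The bounds max(0,m−m')=2 and min(l+m,l−m')=3 give 2 terms
  k=2: (−1)^0·65.7267/(12)·0.2855^4·0.9584^2 = +0.033432
  k=3: (−1)^1·65.7267/(12)·0.2855^2·0.9584^4 = -0.376674
d^3_{-2,0}(2.5625) = +0.033432 -0.376674 = -0.343242
|D^3_{-2,0}|² = |d^3_{-2,0}(β)|² = (-0.343242)² = 0.117815 (the z-rotation phases have unit modulus)

P=0.1178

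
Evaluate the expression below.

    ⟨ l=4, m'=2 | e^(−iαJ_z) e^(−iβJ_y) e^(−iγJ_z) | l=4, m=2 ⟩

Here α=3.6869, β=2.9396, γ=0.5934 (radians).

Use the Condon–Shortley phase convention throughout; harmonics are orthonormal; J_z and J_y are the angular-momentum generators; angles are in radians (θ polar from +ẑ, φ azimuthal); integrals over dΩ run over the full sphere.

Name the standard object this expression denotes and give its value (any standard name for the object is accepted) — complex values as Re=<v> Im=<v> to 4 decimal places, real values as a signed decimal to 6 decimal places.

This is a Wigner D-matrix element — the rotation-matrix element ⟨l m'| R(α,β,γ) |l m⟩ in the angular-momentum basis.
D^4_{2,2}(3.6869,2.9396,0.5934) = e^{-i·2·3.6869}·d^4_{2,2}(2.9396)·e^{-i·2·0.5934}. Compute d first:
With c≡cos(β/2)=0.100825 and s≡sin(β/2)=0.994904, N=[720·2·720·2]^{1/2}=1440.000000
k: max(0,(2)−(2))=0 … min(4+(2),4−(2))=2
  k=0: (−1)^0·1440.0000/(1440)·0.1008^8·0.9949^0 = +0.000000
  k=1: (−1)^1·1440.0000/(120)·0.1008^6·0.9949^2 = -0.000012
  k=2: (−1)^2·1440.0000/(96)·0.1008^4·0.9949^4 = +0.001519
d^4_{2,2}(2.9396) = +0.000000 -0.000012 +0.001519 = +0.001506
Phases: e^{-i·(2)·3.6869}=+0.461940-0.886911i, e^{-i·(2)·0.5934}=+0.374629-0.927175i ⇒ D=-0.000978-0.001146i

Wigner D-matrix element, Re=-0.0010 Im=-0.0011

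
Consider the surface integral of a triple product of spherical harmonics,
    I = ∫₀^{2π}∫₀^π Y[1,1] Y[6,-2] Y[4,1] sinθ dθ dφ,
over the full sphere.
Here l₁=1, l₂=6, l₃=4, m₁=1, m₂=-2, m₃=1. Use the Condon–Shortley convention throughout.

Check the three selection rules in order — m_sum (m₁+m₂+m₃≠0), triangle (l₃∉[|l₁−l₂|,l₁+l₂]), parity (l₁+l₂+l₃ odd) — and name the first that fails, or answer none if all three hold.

triangle

azimuthal sum: 1 − 2 + 1 = 0  ✓
l₃ must lie in [5,7]; have l₃=4  ✗
L = 1 + 6 + 4 = 11 (odd)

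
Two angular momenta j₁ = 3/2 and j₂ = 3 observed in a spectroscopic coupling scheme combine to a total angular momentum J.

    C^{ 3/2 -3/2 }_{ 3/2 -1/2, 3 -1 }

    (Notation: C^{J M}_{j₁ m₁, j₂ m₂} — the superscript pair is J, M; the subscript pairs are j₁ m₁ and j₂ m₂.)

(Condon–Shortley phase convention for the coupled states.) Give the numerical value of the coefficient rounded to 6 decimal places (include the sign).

√[4·3!0!3!/7! · 1!2!2!4!0!3!] = √(576/35)
  +(−1)^2/∏(2,1,0,0,0,3)! = 1/12  (running 1/12)
⟨..|..⟩ = √(576/35)·(1/12) = +0.338062

+√(4/35) = +0.338062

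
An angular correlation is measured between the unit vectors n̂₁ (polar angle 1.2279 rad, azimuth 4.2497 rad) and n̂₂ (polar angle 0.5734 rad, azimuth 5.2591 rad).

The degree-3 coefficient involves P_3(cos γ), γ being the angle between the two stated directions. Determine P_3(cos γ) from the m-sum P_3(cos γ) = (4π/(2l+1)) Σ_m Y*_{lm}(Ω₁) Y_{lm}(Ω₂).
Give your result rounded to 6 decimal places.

Term-by-term m-sum for l=3 (normalisation 4π/7 = 1.795196):
  m=-3: (0.34271 + 0.06333j) × (-0.06645 + 0.00461j) = -0.02307 - 0.00263j  (running Σ = -0.02307 - 0.00263j)
  m=-2: (-0.18333 + 0.24346j) × (-0.11609 + 0.22442j) = -0.03336 - 0.06940j  (running Σ = -0.05642 - 0.07203j)
  m=-1: (0.05907 + 0.11842j) × (0.23047 + 0.37869j) = -0.03123 + 0.04966j  (running Σ = -0.08765 - 0.02237j)
  m=0: (-0.30549 + 0.00000j) × (0.16568 + 0.00000j) = -0.05061 + 0.00000j  (running Σ = -0.13827 - 0.02237j)
  m=1: (-0.05907 + 0.11842j) × (-0.23047 + 0.37869j) = -0.03123 - 0.04966j  (running Σ = -0.16950 - 0.07203j)
  m=2: (-0.18333 - 0.24346j) × (-0.11609 - 0.22442j) = -0.03336 + 0.06940j  (running Σ = -0.20285 - 0.00263j)
  m=3: (-0.34271 + 0.06333j) × (0.06645 + 0.00461j) = -0.02307 + 0.00263j  (running Σ = -0.22592 + 0.00000j)
Σ over m = -0.22592 + 0.00000j; ×(4π/7) → -0.40557 + 0.00000j. Real part: -0.405572

-0.405572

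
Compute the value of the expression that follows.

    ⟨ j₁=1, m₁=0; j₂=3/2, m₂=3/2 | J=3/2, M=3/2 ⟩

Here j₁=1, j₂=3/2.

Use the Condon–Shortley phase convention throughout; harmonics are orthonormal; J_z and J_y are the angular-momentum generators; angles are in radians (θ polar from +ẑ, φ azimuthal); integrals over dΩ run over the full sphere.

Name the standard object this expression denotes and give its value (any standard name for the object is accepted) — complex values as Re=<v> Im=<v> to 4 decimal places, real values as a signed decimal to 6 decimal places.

Clebsch–Gordan coefficient, −√(3/5) ≈ -0.774597

This is a Clebsch–Gordan (vector-coupling) coefficient.
triangle: 1!×1!×2!/5! = 2/120
(j±m)!: 1!×1!×3!×0!×3!×0! = 36
prefactor² = (2J+1)×Δ×N² = 12/5
  k=1: −1/(1!×0!×0!×2!×1!×0!) = -1/2
Σ = -1/2  ⇒  CG² = 12/5×(-1/2)² = 3/5
CG = −√(3/5) = -0.774597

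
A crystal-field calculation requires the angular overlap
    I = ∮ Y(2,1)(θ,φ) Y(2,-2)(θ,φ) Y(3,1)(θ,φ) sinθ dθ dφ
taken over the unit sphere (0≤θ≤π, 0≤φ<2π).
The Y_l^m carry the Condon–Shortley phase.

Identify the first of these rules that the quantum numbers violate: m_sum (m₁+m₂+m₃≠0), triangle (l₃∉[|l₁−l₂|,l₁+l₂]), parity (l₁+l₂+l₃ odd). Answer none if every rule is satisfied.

parity

Σmᵢ = 0  ✓
l₃∈[|l₁−l₂|,l₁+l₂]=[0,4], have l₃=3  ✓
Σlᵢ = 7 ⇒ odd  ✗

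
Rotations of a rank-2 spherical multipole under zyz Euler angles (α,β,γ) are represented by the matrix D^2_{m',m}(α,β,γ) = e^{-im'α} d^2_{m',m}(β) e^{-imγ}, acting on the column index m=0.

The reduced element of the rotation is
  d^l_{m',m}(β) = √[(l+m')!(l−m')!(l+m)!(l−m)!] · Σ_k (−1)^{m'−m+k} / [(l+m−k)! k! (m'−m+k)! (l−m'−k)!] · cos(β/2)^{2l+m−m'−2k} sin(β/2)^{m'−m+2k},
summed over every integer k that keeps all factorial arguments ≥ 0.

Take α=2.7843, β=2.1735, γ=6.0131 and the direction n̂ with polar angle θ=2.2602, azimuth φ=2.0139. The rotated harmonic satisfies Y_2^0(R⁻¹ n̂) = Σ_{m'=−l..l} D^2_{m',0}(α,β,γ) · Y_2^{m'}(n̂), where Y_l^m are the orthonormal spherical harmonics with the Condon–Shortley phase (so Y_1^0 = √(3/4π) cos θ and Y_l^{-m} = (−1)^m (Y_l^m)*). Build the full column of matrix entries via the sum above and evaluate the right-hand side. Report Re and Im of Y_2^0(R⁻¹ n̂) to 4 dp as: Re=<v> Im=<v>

Need the full column D^2_{m',0} for m'=−2..2 at α=2.7843, β=2.1735, γ=6.0131.
cos(β/2)=0.465364, sin(β/2)=0.885119
d^2_{-2,0}: single k=2 term ⇒ +0.415590;  D = +0.313922-0.272338i
d^2_{-1,0}: k∈[1..2] ⇒ +0.218503 -0.790449 = -0.571947;  D = +0.535827-0.200032i
d^2_{0,0}: k∈[0..2] ⇒ +0.046900 -0.678656 +0.613772 = -0.017984;  D = -0.017984+0.000000i
d^2_{1,0}: k∈[0..1] ⇒ -0.218503 +0.790449 = +0.571947;  D = -0.535827-0.200032i
d^2_{2,0}: single k=0 term ⇒ +0.415590;  D = +0.313922+0.272338i
Y_2^{m'}(θ=2.2602,φ=2.0139) and Σ D·Y over m':
  (+0.3139-0.2723i)·(-0.1454+0.1782i)  (+0.5358-0.2000i)·(+0.1626+0.3426i)  (-0.0180+0.0000i)·(+0.0674+0.0000i)  (-0.5358-0.2000i)·(-0.1626+0.3426i)  (+0.3139+0.2723i)·(-0.1454-0.1782i)
Y_2^0(R⁻¹ n̂) = +0.315785-0.000000i

Re=0.3158 Im=0.0000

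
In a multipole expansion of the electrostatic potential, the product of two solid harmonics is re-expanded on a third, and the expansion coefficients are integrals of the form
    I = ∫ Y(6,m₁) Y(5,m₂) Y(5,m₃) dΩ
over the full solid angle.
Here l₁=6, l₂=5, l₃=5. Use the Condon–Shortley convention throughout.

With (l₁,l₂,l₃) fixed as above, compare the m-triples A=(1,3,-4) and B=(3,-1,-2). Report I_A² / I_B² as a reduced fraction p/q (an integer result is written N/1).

847/180

l's match ⇒ only the (l;m) 3-j factors differ between A and B.
A: triangle coeff Δ(6,5,5) = 1/28588560; Σ_t [4,5]: t=4:+1/138240 t=5:−1/518400 = 11/2073600; (3j)²=77/4420 [(6 5 5; 1 3 -4)], sign=-1
B: triangle coeff Δ(6,5,5) = 1/28588560; Σ_t [0,3]: t=0:+1/622080 t=1:−1/34560 t=2:+1/23040 t=3:−1/155520 = 1/103680; (3j)²=9/2431 [(6 5 5; 3 -1 -2)], sign=-1
I_A²/I_B² = (77/4420)/(9/2431) = 847/180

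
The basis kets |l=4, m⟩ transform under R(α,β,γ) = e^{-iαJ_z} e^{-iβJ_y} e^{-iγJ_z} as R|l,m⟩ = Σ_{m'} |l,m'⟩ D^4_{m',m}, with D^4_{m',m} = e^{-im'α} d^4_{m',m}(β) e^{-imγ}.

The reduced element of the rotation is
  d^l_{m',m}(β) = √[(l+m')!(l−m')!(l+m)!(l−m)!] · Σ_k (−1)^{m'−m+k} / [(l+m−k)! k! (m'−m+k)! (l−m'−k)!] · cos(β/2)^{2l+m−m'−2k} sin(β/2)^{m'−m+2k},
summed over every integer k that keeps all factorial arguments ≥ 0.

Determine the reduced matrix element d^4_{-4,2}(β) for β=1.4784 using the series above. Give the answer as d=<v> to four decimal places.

d=0.2702

d^4_{-4,2}(β=1.4784) via the finite sum:
With c≡cos(β/2)=0.739008 and s≡sin(β/2)=0.673697, N=[1·40320·720·2]^{1/2}=7619.763776
The bounds max(0,m−m')=6 and min(l+m,l−m')=6 give 1 term
  k=6: (−1)^0·7619.7638/(1440)·0.7390^2·0.6737^6 = +0.270187
d^4_{-4,2}(1.4784) = +0.270187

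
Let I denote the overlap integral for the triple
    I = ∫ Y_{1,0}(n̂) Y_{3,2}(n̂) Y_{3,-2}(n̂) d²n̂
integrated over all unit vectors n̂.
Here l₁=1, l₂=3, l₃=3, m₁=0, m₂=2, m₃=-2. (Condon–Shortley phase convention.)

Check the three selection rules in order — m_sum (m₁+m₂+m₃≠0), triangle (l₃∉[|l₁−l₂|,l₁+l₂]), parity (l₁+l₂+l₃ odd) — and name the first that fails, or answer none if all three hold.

parity

m₁+m₂+m₃ = 0 + 2 − 2 = 0  ✓
triangle: |1−3|=2 ≤ l₃=3 ≤ 1+3=4  ✓
parity: l₁+l₂+l₃ = 7 is odd  ✗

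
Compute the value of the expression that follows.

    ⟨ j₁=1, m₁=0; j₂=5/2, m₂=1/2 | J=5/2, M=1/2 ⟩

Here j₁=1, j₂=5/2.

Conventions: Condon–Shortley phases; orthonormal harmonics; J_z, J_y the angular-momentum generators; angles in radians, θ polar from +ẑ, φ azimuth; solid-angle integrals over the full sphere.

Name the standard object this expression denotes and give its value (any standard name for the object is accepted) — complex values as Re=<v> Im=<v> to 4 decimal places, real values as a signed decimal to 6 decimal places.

Clebsch–Gordan coefficient, −√(1/35) ≈ -0.169031

This is a Clebsch–Gordan (vector-coupling) coefficient.
j₁+j₂−J=1  J+j₁−j₂=1  J−j₁+j₂=4  j₁+j₂+J+1=7
(j₁±m₁, j₂±m₂, J±M) = (1,1,3,2,3,2)
P² = 144/35
sum k=0..1:
  [0] +1/6 = 1/6
  [1] −1/4 = -1/4
S = -1/12
C² = P²·S² = 1/35 ; C = -0.169031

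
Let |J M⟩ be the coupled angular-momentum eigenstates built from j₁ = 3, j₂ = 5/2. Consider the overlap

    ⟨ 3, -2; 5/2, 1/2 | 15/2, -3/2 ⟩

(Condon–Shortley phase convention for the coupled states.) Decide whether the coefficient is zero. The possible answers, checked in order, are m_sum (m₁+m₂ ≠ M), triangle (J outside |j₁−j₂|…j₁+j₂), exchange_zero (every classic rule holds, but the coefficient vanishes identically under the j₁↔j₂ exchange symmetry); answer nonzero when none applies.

triangle

m-sum: m₁+m₂ = -2+1/2 = -3/2, M = -3/2  ✓
triangle: need |j₁−j₂| ≤ J ≤ j₁+j₂, i.e. J ∈ [1/2, 11/2]; J = 15/2 is outside ✗ ⇒ coefficient is 0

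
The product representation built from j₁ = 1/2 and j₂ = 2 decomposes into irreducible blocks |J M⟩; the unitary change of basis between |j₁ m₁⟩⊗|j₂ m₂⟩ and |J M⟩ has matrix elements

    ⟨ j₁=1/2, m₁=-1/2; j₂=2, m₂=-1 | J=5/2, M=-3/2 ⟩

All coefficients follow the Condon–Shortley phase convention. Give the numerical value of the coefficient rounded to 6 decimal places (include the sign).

√[6·0!1!4!/6! · 0!1!1!3!1!4!] = √(144/5)
  +(−1)^0/∏(0,0,1,1,0,3)! = 1/6  (running 1/6)
⟨..|..⟩ = √(144/5)·(1/6) = +0.894427

+0.894427  (= +√(4/5))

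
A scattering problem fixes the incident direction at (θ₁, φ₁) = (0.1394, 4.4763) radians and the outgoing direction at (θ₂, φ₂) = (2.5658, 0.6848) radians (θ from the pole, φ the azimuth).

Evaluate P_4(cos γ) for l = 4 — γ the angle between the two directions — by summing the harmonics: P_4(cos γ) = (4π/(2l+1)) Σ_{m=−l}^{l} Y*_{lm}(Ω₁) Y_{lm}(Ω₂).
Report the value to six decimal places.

0.154473

Addition theorem: P_4(cos γ) = (4π/9) Σ_m Y*_{lm}(Ω₁) Y_{lm}(Ω₂), m = −4…4:
  m=-4: (0.000097, -0.000134) × (-0.035792, -0.015234) = (-0.000005, 0.000003)  (running Σ = (-0.000005, 0.000003))
  m=-3: (0.002163, 0.002525) × (0.078804, 0.150046) = (-0.000208, 0.000524)  (running Σ = (-0.000214, 0.000527))
  m=-2: (-0.033734, 0.017228) × (0.077787, -0.381392) = (0.003947, 0.014206)  (running Σ = (0.003733, 0.014733))
  m=-1: (-0.058848, -0.244612) × (-0.322087, 0.263027) = (0.083294, 0.063308)  (running Σ = (0.087026, 0.078041))
  m=0: (0.765969, -0.000000) × (-0.082797, 0.000000) = (-0.063420, 0.000000)  (running Σ = (0.023606, 0.078041))
  m=1: (0.058848, -0.244612) × (0.322087, 0.263027) = (0.083294, -0.063308)  (running Σ = (0.106900, 0.014733))
  m=2: (-0.033734, -0.017228) × (0.077787, 0.381392) = (0.003947, -0.014206)  (running Σ = (0.110847, 0.000527))
  m=3: (-0.002163, 0.002525) × (-0.078804, 0.150046) = (-0.000208, -0.000524)  (running Σ = (0.110638, 0.000003))
  m=4: (0.000097, 0.000134) × (-0.035792, 0.015234) = (-0.000005, -0.000003)  (running Σ = (0.110633, -0.000000))
Accumulated sum (0.110633, -0.000000); after 4π/(2l+1) scaling, (0.154473, -0.000000) ⇒ P_4 = 0.154473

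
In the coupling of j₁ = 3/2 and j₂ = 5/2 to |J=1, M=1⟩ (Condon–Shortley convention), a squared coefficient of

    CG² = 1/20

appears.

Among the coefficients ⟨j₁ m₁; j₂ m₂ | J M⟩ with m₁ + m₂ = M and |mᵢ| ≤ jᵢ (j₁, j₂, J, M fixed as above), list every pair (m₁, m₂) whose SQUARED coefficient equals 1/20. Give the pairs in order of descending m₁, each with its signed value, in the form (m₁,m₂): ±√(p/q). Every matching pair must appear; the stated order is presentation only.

(3/2,-1/2): +√(1/20)

Admissible pairs with m₁+m₂ = M = 1: (-3/2,5/2), (-1/2,3/2), (1/2,1/2), (3/2,-1/2)
  (m₁,m₂)=(3/2,-1/2): CG² = 1/20, CG = +√(1/20)   ← matches the target
  (m₁,m₂)=(1/2,1/2): CG² = 3/20, CG = −√(3/20)
  (m₁,m₂)=(-1/2,3/2): CG² = 3/10, CG = +√(3/10)
  (m₁,m₂)=(-3/2,5/2): CG² = 1/2, CG = −√(1/2)
Pairs with CG² = 1/20: (3/2,-1/2): +√(1/20)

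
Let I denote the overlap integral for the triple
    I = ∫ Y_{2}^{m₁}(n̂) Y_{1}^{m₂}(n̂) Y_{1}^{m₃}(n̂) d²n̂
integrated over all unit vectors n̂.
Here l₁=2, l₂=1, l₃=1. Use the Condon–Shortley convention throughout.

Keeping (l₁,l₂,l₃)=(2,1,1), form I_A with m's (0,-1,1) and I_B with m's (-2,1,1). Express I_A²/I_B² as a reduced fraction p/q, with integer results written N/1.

Same 2,1,1: normalisation and zero-m 3j drop out of the ratio.
A: Δ: 2! 2! 0! / 5! → 1/30; sum: t=0:+1/4 = 1/4; 3j²(2 1 1; 0 -1 1) = Δ·Π!·Σ² = 1/30  (sign +1)
B: Δ: 2! 2! 0! / 5! → 1/30; sum: t=2:+1/4 = 1/4; 3j²(2 1 1; -2 1 1) = Δ·Π!·Σ² = 1/5  (sign +1)
I_A²/I_B² = (1/30)/(1/5) = 1/6

1/6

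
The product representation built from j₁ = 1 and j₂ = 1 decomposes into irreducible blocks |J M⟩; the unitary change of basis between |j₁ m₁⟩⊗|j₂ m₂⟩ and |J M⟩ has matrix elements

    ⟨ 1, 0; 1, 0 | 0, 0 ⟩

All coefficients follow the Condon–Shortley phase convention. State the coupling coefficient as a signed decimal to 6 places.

−√(1/3) ≈ -0.577350

√[1·2!0!0!/3! · 1!1!1!1!0!0!] = √(1/3)
  +(−1)^1/∏(1,1,0,0,0,0)! = -1  (running -1)
⟨..|..⟩ = √(1/3)·(-1) = -0.577350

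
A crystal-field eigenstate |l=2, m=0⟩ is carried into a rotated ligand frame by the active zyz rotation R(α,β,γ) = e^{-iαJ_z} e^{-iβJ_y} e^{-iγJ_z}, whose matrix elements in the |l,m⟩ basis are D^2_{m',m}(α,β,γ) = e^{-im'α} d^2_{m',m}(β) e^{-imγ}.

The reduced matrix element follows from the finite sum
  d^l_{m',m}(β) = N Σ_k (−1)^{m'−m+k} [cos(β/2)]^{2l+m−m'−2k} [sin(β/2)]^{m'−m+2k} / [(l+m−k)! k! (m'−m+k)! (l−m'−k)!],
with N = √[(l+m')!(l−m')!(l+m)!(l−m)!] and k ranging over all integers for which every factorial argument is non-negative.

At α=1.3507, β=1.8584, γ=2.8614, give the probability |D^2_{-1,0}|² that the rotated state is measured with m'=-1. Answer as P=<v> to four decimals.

First d^2_{-1,0}(β=1.8584), then the phase factors e^{-i(-1)α} and e^{-i(0)γ}:
With c≡cos(β/2)=0.598475 and s≡sin(β/2)=0.801141, N=[1·6·2·2]^{1/2}=4.898979
Admissible k: 1..2 (factorial args all ≥0)
  k=1: (−1)^0·4.8990/(2)·0.5985^3·0.8011^1 = +0.420652
  k=2: (−1)^1·4.8990/(2)·0.5985^1·0.8011^3 = -0.753788
d^2_{-1,0}(1.8584) = +0.420652 -0.753788 = -0.333136
|D^2_{-1,0}|² = |d^2_{-1,0}(β)|² = (-0.333136)² = 0.110980 (the z-rotation phases have unit modulus)

P=0.1110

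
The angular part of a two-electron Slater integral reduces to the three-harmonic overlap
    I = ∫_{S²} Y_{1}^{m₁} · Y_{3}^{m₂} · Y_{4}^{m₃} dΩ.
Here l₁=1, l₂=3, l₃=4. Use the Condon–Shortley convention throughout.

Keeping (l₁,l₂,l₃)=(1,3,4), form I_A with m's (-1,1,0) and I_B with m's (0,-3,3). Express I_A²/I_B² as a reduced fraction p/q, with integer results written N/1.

Same 1,3,4: normalisation and zero-m 3j drop out of the ratio.
A: Δ: 0! 2! 6! / 9! → 1/252; sum: t=0:+1/96 = 1/96; 3j²(1 3 4; -1 1 0) = Δ·Π!·Σ² = 1/42  (sign +1)
B: Δ: 0! 2! 6! / 9! → 1/252; sum: t=0:+1/720 = 1/720; 3j²(1 3 4; 0 -3 3) = Δ·Π!·Σ² = 1/36  (sign -1)
I_A²/I_B² = (1/42)/(1/36) = 6/7

6/7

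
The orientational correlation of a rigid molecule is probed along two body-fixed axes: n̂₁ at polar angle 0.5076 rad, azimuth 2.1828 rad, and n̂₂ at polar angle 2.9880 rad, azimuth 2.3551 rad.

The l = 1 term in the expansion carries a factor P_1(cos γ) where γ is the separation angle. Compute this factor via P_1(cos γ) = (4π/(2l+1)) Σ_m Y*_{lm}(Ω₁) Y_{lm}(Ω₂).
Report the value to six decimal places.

Expand P_1 via completeness: Σ_{m} conj(Y_{1,m}) at Ω₁ times Y_{1,m} at Ω₂ —
  term(m=-1) = +0.008745-0.001522i   from Y*(Ω₁)=-0.096482+0.137457i, Y(Ω₂)=-0.037335-0.037416i
  term(m=+0) = -0.206175+0.000000i   from Y*(Ω₁)=+0.426996-0.000000i, Y(Ω₂)=-0.482851+0.000000i
  term(m=+1) = +0.008745+0.001522i   from Y*(Ω₁)=+0.096482+0.137457i, Y(Ω₂)=+0.037335-0.037416i
Accumulated sum -0.188685+0.000000i; after 4π/(2l+1) scaling, -0.790362+0.000000i ⇒ P_1 = -0.790362

-0.790362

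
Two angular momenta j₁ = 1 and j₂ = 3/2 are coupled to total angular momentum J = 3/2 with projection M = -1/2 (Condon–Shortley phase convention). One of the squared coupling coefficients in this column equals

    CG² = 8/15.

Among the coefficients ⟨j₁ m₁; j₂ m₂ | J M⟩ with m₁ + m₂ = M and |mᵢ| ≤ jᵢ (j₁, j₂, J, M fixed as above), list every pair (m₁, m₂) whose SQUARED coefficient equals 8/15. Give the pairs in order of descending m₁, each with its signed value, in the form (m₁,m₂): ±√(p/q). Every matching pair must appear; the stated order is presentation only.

Admissible pairs with m₁+m₂ = M = -1/2: (-1,1/2), (0,-1/2), (1,-3/2)
  (m₁,m₂)=(1,-3/2): CG² = 2/5, CG = +√(2/5)
  (m₁,m₂)=(0,-1/2): CG² = 1/15, CG = +√(1/15)
  (m₁,m₂)=(-1,1/2): CG² = 8/15, CG = −√(8/15)   ← matches the target
Pairs with CG² = 8/15: (-1,1/2): −√(8/15)

(-1,1/2): −√(8/15)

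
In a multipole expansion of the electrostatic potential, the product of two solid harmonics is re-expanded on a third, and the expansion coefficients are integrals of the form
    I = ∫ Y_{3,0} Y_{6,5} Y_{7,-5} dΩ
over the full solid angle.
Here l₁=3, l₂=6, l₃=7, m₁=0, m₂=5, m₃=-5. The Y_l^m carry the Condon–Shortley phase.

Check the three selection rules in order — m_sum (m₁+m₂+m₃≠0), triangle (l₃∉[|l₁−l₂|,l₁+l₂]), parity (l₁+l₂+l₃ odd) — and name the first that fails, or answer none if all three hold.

m₁+m₂+m₃ = 0 + 5 − 5 = 0  ✓
triangle: |3−6|=3 ≤ l₃=7 ≤ 3+6=9  ✓
parity: l₁+l₂+l₃ = 16 is even  ✓

none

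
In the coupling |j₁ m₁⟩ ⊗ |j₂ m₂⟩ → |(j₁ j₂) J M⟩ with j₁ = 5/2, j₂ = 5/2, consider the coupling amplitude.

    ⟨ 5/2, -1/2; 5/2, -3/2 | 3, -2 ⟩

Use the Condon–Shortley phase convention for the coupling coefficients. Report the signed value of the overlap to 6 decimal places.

-0.288675  (= −√(1/12))

j₁+j₂−J=2  J+j₁−j₂=3  J−j₁+j₂=3  j₁+j₂+J+1=9
(j₁±m₁, j₂±m₂, J±M) = (2,3,1,4,1,5)
P² = 48
sum k=0..1:
  [0] +1/24 = 1/24
  [1] −1/12 = -1/12
S = -1/24
C² = P²·S² = 1/12 ; C = -0.288675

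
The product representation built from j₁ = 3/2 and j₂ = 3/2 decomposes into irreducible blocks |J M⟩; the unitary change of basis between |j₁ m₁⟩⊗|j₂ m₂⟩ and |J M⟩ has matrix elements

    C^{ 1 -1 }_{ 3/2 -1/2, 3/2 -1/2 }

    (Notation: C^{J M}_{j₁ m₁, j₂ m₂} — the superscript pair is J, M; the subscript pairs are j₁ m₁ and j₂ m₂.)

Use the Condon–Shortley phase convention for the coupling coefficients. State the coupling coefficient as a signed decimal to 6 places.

j₁+j₂−J=2  J+j₁−j₂=1  J−j₁+j₂=1  j₁+j₂+J+1=5
(j₁±m₁, j₂±m₂, J±M) = (1,2,1,2,0,2)
P² = 2/5
sum k=1..1:
  [1] −1/1 = -1
S = -1
C² = P²·S² = 2/5 ; C = -0.632456

-0.632456  (= −√(2/5))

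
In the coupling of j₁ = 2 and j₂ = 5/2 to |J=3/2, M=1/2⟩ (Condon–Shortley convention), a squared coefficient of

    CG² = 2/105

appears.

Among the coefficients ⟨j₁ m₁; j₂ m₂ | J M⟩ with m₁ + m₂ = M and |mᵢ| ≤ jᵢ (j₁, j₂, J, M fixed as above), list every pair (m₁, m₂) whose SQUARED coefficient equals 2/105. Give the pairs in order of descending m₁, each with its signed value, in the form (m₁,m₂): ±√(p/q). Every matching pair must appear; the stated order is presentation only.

Admissible pairs with m₁+m₂ = M = 1/2: (-2,5/2), (-1,3/2), (0,1/2), (1,-1/2), (2,-3/2)
  (m₁,m₂)=(2,-3/2): CG² = 32/105, CG = +√(32/105)
  (m₁,m₂)=(1,-1/2): CG² = 5/21, CG = −√(5/21)
  (m₁,m₂)=(0,1/2): CG² = 2/35, CG = +√(2/35)
  (m₁,m₂)=(-1,3/2): CG² = 2/105, CG = +√(2/105)   ← matches the target
  (m₁,m₂)=(-2,5/2): CG² = 8/21, CG = −√(8/21)
Pairs with CG² = 2/105: (-1,3/2): +√(2/105)

(-1,3/2): +√(2/105)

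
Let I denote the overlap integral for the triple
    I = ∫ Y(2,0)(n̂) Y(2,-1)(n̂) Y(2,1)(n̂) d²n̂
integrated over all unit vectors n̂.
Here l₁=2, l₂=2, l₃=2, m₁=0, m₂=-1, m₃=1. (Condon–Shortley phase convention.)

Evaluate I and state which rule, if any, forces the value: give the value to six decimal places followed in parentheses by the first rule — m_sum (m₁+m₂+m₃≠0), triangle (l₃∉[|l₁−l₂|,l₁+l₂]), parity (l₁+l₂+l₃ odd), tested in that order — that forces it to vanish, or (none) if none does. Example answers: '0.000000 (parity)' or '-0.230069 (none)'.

-0.090112 (none)

Rules hold: Σm=0, L=6 even, 0≤2≤4.
N = 5·5·5 = 125
Δ = 2!·2!·2!/7! = 1/630
Racah Σ t=0..2: t=0:+1/8 t=1:−1/1 t=2:+1/8 = -3/4
⇒ 3j(2 2 2; 0 0 0)² = 2/35, sgn -1
Racah Σ t=0..1: t=0:+1/4 t=1:−1/2 = -1/4
⇒ 3j(2 2 2; 0 -1 1)² = 1/70, sgn +1
4πI² = N·(3j₀)²·(3jₘ)² = 5/49
I = -1·√(0.102041/4π) = -0.09011188
No selection rule forces the value: the integral is nonzero (none).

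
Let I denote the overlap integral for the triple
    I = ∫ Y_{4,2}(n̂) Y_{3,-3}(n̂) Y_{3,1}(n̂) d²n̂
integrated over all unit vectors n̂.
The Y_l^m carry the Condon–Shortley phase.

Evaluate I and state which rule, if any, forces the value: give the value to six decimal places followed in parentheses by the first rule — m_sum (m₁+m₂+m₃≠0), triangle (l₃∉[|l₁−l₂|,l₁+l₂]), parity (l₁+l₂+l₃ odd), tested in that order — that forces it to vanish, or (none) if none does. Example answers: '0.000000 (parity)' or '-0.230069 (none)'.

-0.188451 (none)

Checks pass: Σm=0; 10 even; l₃=3∈[1,7].
(2·4+1)(2·3+1)(2·3+1) = 441
Δ: 4! 4! 2! / 11! → 1/34650
sum: t=1:−1/72 t=2:+1/16 t=3:−1/72 = 5/144
3j²(4 3 3; 0 0 0) = Δ·Π!·Σ² = 2/77  (sign -1)
sum: t=0:+1/192 = 1/192
3j²(4 3 3; 2 -3 1) = Δ·Π!·Σ² = 3/77  (sign +1)
combine: 4πI² = 441·2/77·3/77 = 54/121
take √, sign -1: I = -0.18845135
No selection rule forces the value: the integral is nonzero (none).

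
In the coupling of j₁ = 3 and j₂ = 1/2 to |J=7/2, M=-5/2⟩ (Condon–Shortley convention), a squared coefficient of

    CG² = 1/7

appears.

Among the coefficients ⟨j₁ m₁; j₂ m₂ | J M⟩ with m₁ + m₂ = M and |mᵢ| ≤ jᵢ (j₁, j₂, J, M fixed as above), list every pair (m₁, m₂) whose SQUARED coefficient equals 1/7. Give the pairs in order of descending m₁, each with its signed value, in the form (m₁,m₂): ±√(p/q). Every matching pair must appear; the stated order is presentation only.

Admissible pairs with m₁+m₂ = M = -5/2: (-3,1/2), (-2,-1/2)
  (m₁,m₂)=(-2,-1/2): CG² = 6/7, CG = +√(6/7)
  (m₁,m₂)=(-3,1/2): CG² = 1/7, CG = +√(1/7)   ← matches the target
Pairs with CG² = 1/7: (-3,1/2): +√(1/7)

(-3,1/2): +√(1/7)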